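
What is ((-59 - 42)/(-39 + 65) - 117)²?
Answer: 9878449/676 ≈ 14613.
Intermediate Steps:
((-59 - 42)/(-39 + 65) - 117)² = (-101/26 - 117)² = (-3143/26)² = 9878449/676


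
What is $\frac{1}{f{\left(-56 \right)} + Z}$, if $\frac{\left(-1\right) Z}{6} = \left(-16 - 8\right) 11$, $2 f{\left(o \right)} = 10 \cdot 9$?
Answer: $\frac{1}{1629} \approx 0.00061387$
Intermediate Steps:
$f{\left(o \right)} = 45$ ($f{\left(o \right)} = \frac{10 \cdot 9}{2} = \frac{1}{2} \cdot 90 = 45$)
$Z = 1584$ ($Z = - 6 \left(-16 - 8\right) 11 = - 6 \left(\left(-24\right) 11\right) = \left(-6\right) \left(-264\right) = 1584$)
$\frac{1}{f{\left(-56 \right)} + Z} = \frac{1}{45 + 1584} = \frac{1}{1629}$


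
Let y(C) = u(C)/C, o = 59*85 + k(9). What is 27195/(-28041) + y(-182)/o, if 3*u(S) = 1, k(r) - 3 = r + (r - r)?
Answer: -1913930429/1973469498 ≈ -0.96983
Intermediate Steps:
k(r) = 3 + r (k(r) = 3 + (r + (r - r)) = 3 + (r + 0) = 3 + r)
u(S) = 1/3 (u(S) = (1/3)*1 = 1/3)
o = 5027 (o = 59*85 + (3 + 9) = 5015 + 12 = 5027)
y(C) = 1/(3*C)
27195/(-28041) + y(-182)/o = 27195/(-28041) + ((1/3)/(-182))/5027 = 27195*(-1/28041) + ((1/3)*(-1/182))*(1/5027) = -9065/9347 - 1/546*1/5027 = -9065/9347 - 1/2744742 = -1913930429/1973469498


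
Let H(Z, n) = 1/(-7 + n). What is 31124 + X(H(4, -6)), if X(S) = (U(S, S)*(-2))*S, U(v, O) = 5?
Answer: 404622/13 ≈ 31125.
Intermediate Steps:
X(S) = -10*S (X(S) = (5*(-2))*S = -10*S)
31124 + X(H(4, -6)) = 31124 - 10/(-7 - 6) = 31124 - 10/(-13) = 31124 - 10*(-1/13) = 31124 + 10/13 = 404622/13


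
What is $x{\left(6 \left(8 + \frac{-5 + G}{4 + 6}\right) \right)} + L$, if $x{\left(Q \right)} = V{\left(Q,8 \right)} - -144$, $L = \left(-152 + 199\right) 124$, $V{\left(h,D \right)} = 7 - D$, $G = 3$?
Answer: $5971$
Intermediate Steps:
$L = 5828$ ($L = 47 \cdot 124 = 5828$)
$x{\left(Q \right)} = 143$ ($x{\left(Q \right)} = \left(7 - 8\right) - -144 = \left(7 - 8\right) + 144 = -1 + 144 = 143$)
$x{\left(6 \left(8 + \frac{-5 + G}{4 + 6}\right) \right)} + L = 143 + 5828 = 5971$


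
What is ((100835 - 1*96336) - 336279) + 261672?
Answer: -70108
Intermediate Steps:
((100835 - 1*96336) - 336279) + 261672 = ((100835 - 96336) - 336279) + 261672 = (4499 - 336279) + 261672 = -331780 + 261672 = -70108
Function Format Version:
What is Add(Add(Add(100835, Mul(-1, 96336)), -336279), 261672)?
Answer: -70108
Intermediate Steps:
Add(Add(Add(100835, Mul(-1, 96336)), -336279), 261672) = Add(Add(Add(100835, -96336), -336279), 261672) = Add(Add(4499, -336279), 261672) = Add(-331780, 261672) = -70108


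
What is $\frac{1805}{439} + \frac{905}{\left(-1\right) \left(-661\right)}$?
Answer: $\frac{1590400}{290179} \approx 5.4808$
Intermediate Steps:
$\frac{1805}{439} + \frac{905}{\left(-1\right) \left(-661\right)} = 1805 \cdot \frac{1}{439} + \frac{905}{661} = \frac{1805}{439} + 905 \cdot \frac{1}{661} = \frac{1805}{439} + \frac{905}{661} = \frac{1590400}{290179}$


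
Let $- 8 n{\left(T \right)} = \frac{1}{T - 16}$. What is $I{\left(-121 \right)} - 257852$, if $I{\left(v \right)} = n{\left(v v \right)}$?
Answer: $- \frac{30168684001}{117000} \approx -2.5785 \cdot 10^{5}$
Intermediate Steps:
$n{\left(T \right)} = - \frac{1}{8 \left(-16 + T\right)}$ ($n{\left(T \right)} = - \frac{1}{8 \left(T - 16\right)} = - \frac{1}{8 \left(-16 + T\right)}$)
$I{\left(v \right)} = - \frac{1}{-128 + 8 v^{2}}$ ($I{\left(v \right)} = - \frac{1}{-128 + 8 v v} = - \frac{1}{-128 + 8 v^{2}}$)
$I{\left(-121 \right)} - 257852 = - \frac{1}{-128 + 8 \left(-121\right)^{2}} - 257852 = - \frac{1}{-128 + 8 \cdot 14641} - 257852 = - \frac{1}{-128 + 117128} - 257852 = - \frac{1}{117000} - 257852 = - \frac{30168684001}{117000}$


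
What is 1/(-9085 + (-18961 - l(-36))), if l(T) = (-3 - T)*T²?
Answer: -1/70814 ≈ -1.4121e-5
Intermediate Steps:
l(T) = T²*(-3 - T)
1/(-9085 + (-18961 - l(-36))) = 1/(-9085 + (-18961 - (-36)²*(-3 - 1*(-36)))) = 1/(-9085 + (-18961 - 1296*(-3 + 36))) = 1/(-9085 + (-18961 - 1296*33)) = 1/(-9085 + (-18961 - 1*42768)) = 1/(-9085 + (-18961 - 42768)) = 1/(-9085 - 61729) = 1/(-70814) = -1/70814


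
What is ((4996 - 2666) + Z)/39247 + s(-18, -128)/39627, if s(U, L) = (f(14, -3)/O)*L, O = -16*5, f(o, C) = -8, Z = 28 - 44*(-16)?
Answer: 604177562/7776204345 ≈ 0.077696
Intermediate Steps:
Z = 732 (Z = 28 + 704 = 732)
O = -80
s(U, L) = L/10 (s(U, L) = (-8/(-80))*L = (-8*(-1/80))*L = L/10)
((4996 - 2666) + Z)/39247 + s(-18, -128)/39627 = ((4996 - 2666) + 732)/39247 + ((⅒)*(-128))/39627 = (2330 + 732)*(1/39247) - 64/5*1/39627 = 3062*(1/39247) - 64/198135 = 3062/39247 - 64/198135 = 604177562/7776204345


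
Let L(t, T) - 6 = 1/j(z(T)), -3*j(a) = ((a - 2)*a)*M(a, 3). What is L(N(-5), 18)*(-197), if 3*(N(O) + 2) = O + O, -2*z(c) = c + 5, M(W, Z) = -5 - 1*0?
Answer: -1224158/1035 ≈ -1182.8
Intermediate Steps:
M(W, Z) = -5 (M(W, Z) = -5 + 0 = -5)
z(c) = -5/2 - c/2 (z(c) = -(c + 5)/2 = -(5 + c)/2 = -5/2 - c/2)
j(a) = 5*a*(-2 + a)/3 (j(a) = -(a - 2)*a*(-5)/3 = -(-2 + a)*a*(-5)/3 = -a*(-2 + a)*(-5)/3 = -(-5)*a*(-2 + a)/3 = 5*a*(-2 + a)/3)
N(O) = -2 + 2*O/3 (N(O) = -2 + (O + O)/3 = -2 + (2*O)/3 = -2 + 2*O/3)
L(t, T) = 6 + 3/(5*(-9/2 - T/2)*(-5/2 - T/2)) (L(t, T) = 6 + 1/(5*(-5/2 - T/2)*(-2 + (-5/2 - T/2))/3) = 6 + 1/(5*(-5/2 - T/2)*(-9/2 - T/2)/3) = 6 + 1/(5*(-9/2 - T/2)*(-5/2 - T/2)/3) = 6 + 3/(5*(-9/2 - T/2)*(-5/2 - T/2)))
L(N(-5), 18)*(-197) = (6*(2 + 5*(5 + 18)*(9 + 18))/(5*(5 + 18)*(9 + 18)))*(-197) = ((6/5)*(2 + 5*23*27)/(23*27))*(-197) = ((6/5)*(1/23)*(1/27)*(2 + 3105))*(-197) = ((6/5)*(1/23)*(1/27)*3107)*(-197) = (6214/1035)*(-197) = -1224158/1035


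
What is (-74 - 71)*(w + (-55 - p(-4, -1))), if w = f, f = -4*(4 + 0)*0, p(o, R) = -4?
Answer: 7395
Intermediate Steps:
f = 0 (f = -4*4*0 = -1*16*0 = -16*0 = 0)
w = 0
(-74 - 71)*(w + (-55 - p(-4, -1))) = (-74 - 71)*(0 + (-55 - 1*(-4))) = -145*(0 + (-55 + 4)) = -145*(0 - 51) = -145*(-51) = 7395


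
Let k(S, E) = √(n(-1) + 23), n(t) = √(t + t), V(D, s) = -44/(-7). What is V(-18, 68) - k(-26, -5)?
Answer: 44/7 - √(23 + I*√2) ≈ 1.4876 - 0.14737*I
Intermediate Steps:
V(D, s) = 44/7 (V(D, s) = -44*(-⅐) = 44/7)
n(t) = √2*√t (n(t) = √(2*t) = √2*√t)
k(S, E) = √(23 + I*√2) (k(S, E) = √(√2*√(-1) + 23) = √(√2*I + 23) = √(I*√2 + 23) = √(23 + I*√2))
V(-18, 68) - k(-26, -5) = 44/7 - √(23 + I*√2)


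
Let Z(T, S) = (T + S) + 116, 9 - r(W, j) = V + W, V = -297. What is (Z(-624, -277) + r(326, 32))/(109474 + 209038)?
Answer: -805/318512 ≈ -0.0025274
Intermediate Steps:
r(W, j) = 306 - W (r(W, j) = 9 - (-297 + W) = 9 + (297 - W) = 306 - W)
Z(T, S) = 116 + S + T (Z(T, S) = (S + T) + 116 = 116 + S + T)
(Z(-624, -277) + r(326, 32))/(109474 + 209038) = ((116 - 277 - 624) + (306 - 1*326))/(109474 + 209038) = (-785 + (306 - 326))/318512 = (-785 - 20)*(1/318512) = -805*1/318512 = -805/318512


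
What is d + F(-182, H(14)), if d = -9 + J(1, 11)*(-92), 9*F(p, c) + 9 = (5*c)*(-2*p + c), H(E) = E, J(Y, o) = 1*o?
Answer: 1918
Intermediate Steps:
J(Y, o) = o
F(p, c) = -1 + 5*c*(c - 2*p)/9 (F(p, c) = -1 + ((5*c)*(-2*p + c))/9 = -1 + ((5*c)*(c - 2*p))/9 = -1 + (5*c*(c - 2*p))/9 = -1 + 5*c*(c - 2*p)/9)
d = -1021 (d = -9 + 11*(-92) = -9 - 1012 = -1021)
d + F(-182, H(14)) = -1021 + (-1 + (5/9)*14² - 10/9*14*(-182)) = -1021 + (-1 + (5/9)*196 + 25480/9) = -1021 + (-1 + 980/9 + 25480/9) = -1021 + 2939 = 1918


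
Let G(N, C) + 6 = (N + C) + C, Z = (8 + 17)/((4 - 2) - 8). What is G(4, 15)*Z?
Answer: -350/3 ≈ -116.67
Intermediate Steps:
Z = -25/6 (Z = 25/(2 - 8) = 25/(-6) = 25*(-1/6) = -25/6 ≈ -4.1667)
G(N, C) = -6 + N + 2*C (G(N, C) = -6 + ((N + C) + C) = -6 + ((C + N) + C) = -6 + (N + 2*C) = -6 + N + 2*C)
G(4, 15)*Z = (-6 + 4 + 2*15)*(-25/6) = (-6 + 4 + 30)*(-25/6) = 28*(-25/6) = -350/3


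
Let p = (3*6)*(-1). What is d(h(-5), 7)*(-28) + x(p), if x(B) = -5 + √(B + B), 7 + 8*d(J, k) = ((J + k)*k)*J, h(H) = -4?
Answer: 627/2 + 6*I ≈ 313.5 + 6.0*I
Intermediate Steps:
p = -18 (p = 18*(-1) = -18)
d(J, k) = -7/8 + J*k*(J + k)/8 (d(J, k) = -7/8 + (((J + k)*k)*J)/8 = -7/8 + ((k*(J + k))*J)/8 = -7/8 + (J*k*(J + k))/8 = -7/8 + J*k*(J + k)/8)
x(B) = -5 + √2*√B (x(B) = -5 + √(2*B) = -5 + √2*√B)
d(h(-5), 7)*(-28) + x(p) = (-7/8 + (⅛)*(-4)*7² + (⅛)*7*(-4)²)*(-28) + (-5 + √2*√(-18)) = (-7/8 + (⅛)*(-4)*49 + (⅛)*7*16)*(-28) + (-5 + √2*(3*I*√2)) = (-7/8 - 49/2 + 14)*(-28) + (-5 + 6*I) = -91/8*(-28) + (-5 + 6*I) = 637/2 + (-5 + 6*I) = 627/2 + 6*I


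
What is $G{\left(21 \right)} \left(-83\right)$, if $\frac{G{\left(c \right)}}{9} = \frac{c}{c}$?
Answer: $-747$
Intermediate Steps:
$G{\left(c \right)} = 9$ ($G{\left(c \right)} = 9 \frac{c}{c} = 9 \cdot 1 = 9$)
$G{\left(21 \right)} \left(-83\right) = 9 \left(-83\right) = -747$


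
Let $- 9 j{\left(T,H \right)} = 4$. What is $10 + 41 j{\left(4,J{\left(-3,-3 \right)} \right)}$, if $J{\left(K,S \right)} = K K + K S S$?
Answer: $- \frac{74}{9} \approx -8.2222$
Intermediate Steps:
$J{\left(K,S \right)} = K^{2} + K S^{2}$
$j{\left(T,H \right)} = - \frac{4}{9}$ ($j{\left(T,H \right)} = \left(- \frac{1}{9}\right) 4 = - \frac{4}{9}$)
$10 + 41 j{\left(4,J{\left(-3,-3 \right)} \right)} = 10 + 41 \left(- \frac{4}{9}\right) = 10 - \frac{164}{9} = - \frac{74}{9}$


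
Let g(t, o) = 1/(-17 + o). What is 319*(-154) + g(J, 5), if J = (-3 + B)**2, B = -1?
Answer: -589513/12 ≈ -49126.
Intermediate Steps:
J = 16 (J = (-3 - 1)**2 = (-4)**2 = 16)
319*(-154) + g(J, 5) = 319*(-154) + 1/(-17 + 5) = -49126 + 1/(-12) = -49126 - 1/12 = -589513/12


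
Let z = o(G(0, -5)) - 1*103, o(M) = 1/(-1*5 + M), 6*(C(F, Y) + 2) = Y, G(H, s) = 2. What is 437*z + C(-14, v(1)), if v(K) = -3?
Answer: -270955/6 ≈ -45159.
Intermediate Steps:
C(F, Y) = -2 + Y/6
o(M) = 1/(-5 + M)
z = -310/3 (z = 1/(-5 + 2) - 1*103 = 1/(-3) - 103 = -⅓ - 103 = -310/3 ≈ -103.33)
437*z + C(-14, v(1)) = 437*(-310/3) + (-2 + (⅙)*(-3)) = -135470/3 + (-2 - ½) = -135470/3 - 5/2 = -270955/6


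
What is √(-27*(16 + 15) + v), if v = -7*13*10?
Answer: I*√1747 ≈ 41.797*I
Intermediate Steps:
v = -910 (v = -91*10 = -910)
√(-27*(16 + 15) + v) = √(-27*(16 + 15) - 910) = √(-27*31 - 910) = √(-837 - 910) = √(-1747) = I*√1747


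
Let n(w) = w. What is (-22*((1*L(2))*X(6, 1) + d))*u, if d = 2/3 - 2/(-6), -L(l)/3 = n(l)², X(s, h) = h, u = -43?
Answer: -10406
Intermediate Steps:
L(l) = -3*l²
d = 1 (d = 2*(⅓) - 2*(-⅙) = ⅔ + ⅓ = 1)
(-22*((1*L(2))*X(6, 1) + d))*u = -22*((1*(-3*2²))*1 + 1)*(-43) = -22*((1*(-3*4))*1 + 1)*(-43) = -22*((1*(-12))*1 + 1)*(-43) = -22*(-12*1 + 1)*(-43) = -22*(-12 + 1)*(-43) = -22*(-11)*(-43) = 242*(-43) = -10406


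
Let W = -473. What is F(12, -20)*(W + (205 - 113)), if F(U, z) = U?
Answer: -4572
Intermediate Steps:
F(12, -20)*(W + (205 - 113)) = 12*(-473 + (205 - 113)) = 12*(-473 + 92) = 12*(-381) = -4572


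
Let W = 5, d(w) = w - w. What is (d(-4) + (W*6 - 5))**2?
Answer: 625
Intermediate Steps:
d(w) = 0
(d(-4) + (W*6 - 5))**2 = (0 + (5*6 - 5))**2 = (0 + (30 - 5))**2 = (0 + 25)**2 = 25**2 = 625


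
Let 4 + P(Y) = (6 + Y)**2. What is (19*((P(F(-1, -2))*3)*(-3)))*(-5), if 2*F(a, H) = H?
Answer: 17955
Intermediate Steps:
F(a, H) = H/2
P(Y) = -4 + (6 + Y)**2
(19*((P(F(-1, -2))*3)*(-3)))*(-5) = (19*(((-4 + (6 + (1/2)*(-2))**2)*3)*(-3)))*(-5) = (19*(((-4 + (6 - 1)**2)*3)*(-3)))*(-5) = (19*(((-4 + 5**2)*3)*(-3)))*(-5) = (19*(((-4 + 25)*3)*(-3)))*(-5) = (19*((21*3)*(-3)))*(-5) = (19*(63*(-3)))*(-5) = (19*(-189))*(-5) = -3591*(-5) = 17955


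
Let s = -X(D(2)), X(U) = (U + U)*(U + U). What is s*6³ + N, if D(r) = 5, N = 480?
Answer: -21120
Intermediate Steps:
X(U) = 4*U² (X(U) = (2*U)*(2*U) = 4*U²)
s = -100 (s = -4*5² = -4*25 = -1*100 = -100)
s*6³ + N = -100*6³ + 480 = -100*216 + 480 = -21600 + 480 = -21120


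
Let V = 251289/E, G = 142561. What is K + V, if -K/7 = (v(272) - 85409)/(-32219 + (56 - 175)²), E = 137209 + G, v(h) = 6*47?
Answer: -40543522192/1263021665 ≈ -32.100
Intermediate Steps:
v(h) = 282
E = 279770 (E = 137209 + 142561 = 279770)
V = 251289/279770 ≈ 0.89820
K = -595889/18058 (K = -7*(282 - 85409)/(-32219 + (56 - 175)²) = -(-595889)/(-32219 + (-119)²) = -(-595889)/(-32219 + 14161) = -(-595889)/(-18058) = -(-595889)*(-1)/18058 = -7*85127/18058 = -595889/18058 ≈ -32.999)
K + V = -595889/18058 + 251289/279770 = -40543522192/1263021665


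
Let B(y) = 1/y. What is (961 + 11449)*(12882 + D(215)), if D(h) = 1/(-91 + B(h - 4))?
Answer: 306941728549/1920 ≈ 1.5987e+8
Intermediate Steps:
B(y) = 1/y
D(h) = 1/(-91 + 1/(-4 + h)) (D(h) = 1/(-91 + 1/(h - 4)) = 1/(-91 + 1/(-4 + h)))
(961 + 11449)*(12882 + D(215)) = (961 + 11449)*(12882 + (4 - 1*215)/(-365 + 91*215)) = 12410*(12882 + (4 - 215)/(-365 + 19565)) = 12410*(12882 - 211/19200) = 12410*(247334189/19200) = 306941728549/1920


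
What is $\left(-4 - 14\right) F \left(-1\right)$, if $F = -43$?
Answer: $-774$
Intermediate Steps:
$\left(-4 - 14\right) F \left(-1\right) = \left(-4 - 14\right) \left(-43\right) \left(-1\right) = \left(-18\right) \left(-43\right) \left(-1\right) = 774 \left(-1\right) = -774$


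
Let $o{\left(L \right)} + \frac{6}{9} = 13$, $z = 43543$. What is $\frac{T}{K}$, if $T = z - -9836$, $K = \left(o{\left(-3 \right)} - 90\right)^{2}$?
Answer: $\frac{480411}{54289} \approx 8.8491$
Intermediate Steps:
$o{\left(L \right)} = \frac{37}{3}$ ($o{\left(L \right)} = - \frac{2}{3} + 13 = \frac{37}{3}$)
$K = \frac{54289}{9}$ ($K = \left(\frac{37}{3} - 90\right)^{2} = \left(- \frac{233}{3}\right)^{2} = \frac{54289}{9} \approx 6032.1$)
$T = 53379$ ($T = 43543 - -9836 = 43543 + 9836 = 53379$)
$\frac{T}{K} = \frac{53379}{\frac{54289}{9}} = 53379 \cdot \frac{9}{54289} = \frac{480411}{54289}$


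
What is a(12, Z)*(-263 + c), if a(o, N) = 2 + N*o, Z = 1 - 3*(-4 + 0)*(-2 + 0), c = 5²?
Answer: 65212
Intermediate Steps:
c = 25
Z = -23 (Z = 1 - (-12)*(-2) = 1 - 3*8 = 1 - 24 = -23)
a(12, Z)*(-263 + c) = (2 - 23*12)*(-263 + 25) = (2 - 276)*(-238) = -274*(-238) = 65212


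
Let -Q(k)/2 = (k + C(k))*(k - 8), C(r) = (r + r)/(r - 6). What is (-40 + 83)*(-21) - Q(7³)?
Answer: 77601279/337 ≈ 2.3027e+5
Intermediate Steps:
C(r) = 2*r/(-6 + r) (C(r) = (2*r)/(-6 + r) = 2*r/(-6 + r))
Q(k) = -2*(-8 + k)*(k + 2*k/(-6 + k)) (Q(k) = -2*(k + 2*k/(-6 + k))*(k - 8) = -2*(k + 2*k/(-6 + k))*(-8 + k) = -2*(-8 + k)*(k + 2*k/(-6 + k)))
(-40 + 83)*(-21) - Q(7³) = (-40 + 83)*(-21) - 2*7³*(-32 - (7³)² + 12*7³)/(-6 + 7³) = 43*(-21) - 2*343*(-32 - 1*343² + 12*343)/(-6 + 343) = -903 - 2*343*(-32 - 1*117649 + 4116)/337 = -903 - 2*343*(-32 - 117649 + 4116)/337 = -903 - 2*343*(-113565)/337 = -903 - 1*(-77905590/337) = -903 + 77905590/337 = 77601279/337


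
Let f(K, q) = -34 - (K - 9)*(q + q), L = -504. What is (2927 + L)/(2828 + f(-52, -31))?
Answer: -2423/988 ≈ -2.4524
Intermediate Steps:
f(K, q) = -34 - 2*q*(-9 + K) (f(K, q) = -34 - (-9 + K)*2*q = -34 - 2*q*(-9 + K))
(2927 + L)/(2828 + f(-52, -31)) = (2927 - 504)/(2828 + (-34 + 18*(-31) - 2*(-52)*(-31))) = 2423/(2828 + (-34 - 558 - 3224)) = 2423/(2828 - 3816) = 2423/(-988) = 2423*(-1/988) = -2423/988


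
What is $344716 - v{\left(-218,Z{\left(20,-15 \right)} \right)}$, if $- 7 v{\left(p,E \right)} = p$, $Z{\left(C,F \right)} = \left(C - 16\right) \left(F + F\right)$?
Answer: $\frac{2412794}{7} \approx 3.4469 \cdot 10^{5}$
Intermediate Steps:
$Z{\left(C,F \right)} = 2 F \left(-16 + C\right)$ ($Z{\left(C,F \right)} = \left(-16 + C\right) 2 F = 2 F \left(-16 + C\right)$)
$v{\left(p,E \right)} = - \frac{p}{7}$
$344716 - v{\left(-218,Z{\left(20,-15 \right)} \right)} = 344716 - \left(- \frac{1}{7}\right) \left(-218\right) = 344716 - \frac{218}{7} = \frac{2412794}{7}$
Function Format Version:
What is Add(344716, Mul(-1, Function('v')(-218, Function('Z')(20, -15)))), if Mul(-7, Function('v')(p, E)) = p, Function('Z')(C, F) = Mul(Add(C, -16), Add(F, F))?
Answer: Rational(2412794, 7) ≈ 3.4469e+5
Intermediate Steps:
Function('Z')(C, F) = Mul(2, F, Add(-16, C)) (Function('Z')(C, F) = Mul(Add(-16, C), Mul(2, F)) = Mul(2, F, Add(-16, C)))
Function('v')(p, E) = Mul(Rational(-1, 7), p)
Add(344716, Mul(-1, Function('v')(-218, Function('Z')(20, -15)))) = Add(344716, Mul(-1, Mul(Rational(-1, 7), -218))) = Add(344716, Mul(-1, Rational(218, 7))) = Add(344716, Rational(-218, 7)) = Rational(2412794, 7)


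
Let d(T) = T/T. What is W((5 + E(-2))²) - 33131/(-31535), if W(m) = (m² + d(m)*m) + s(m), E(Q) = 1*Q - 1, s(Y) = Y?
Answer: 112853/4505 ≈ 25.051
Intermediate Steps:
d(T) = 1
E(Q) = -1 + Q (E(Q) = Q - 1 = -1 + Q)
W(m) = m² + 2*m (W(m) = (m² + 1*m) + m = (m² + m) + m = (m + m²) + m = m² + 2*m)
W((5 + E(-2))²) - 33131/(-31535) = (5 + (-1 - 2))²*(2 + (5 + (-1 - 2))²) - 33131/(-31535) = (5 - 3)²*(2 + (5 - 3)²) - 33131*(-1)/31535 = 2²*(2 + 2²) - 1*(-4733/4505) = 4*(2 + 4) + 4733/4505 = 4*6 + 4733/4505 = 24 + 4733/4505 = 112853/4505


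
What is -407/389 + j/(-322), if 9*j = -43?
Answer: -1162759/1127322 ≈ -1.0314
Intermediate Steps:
j = -43/9 (j = (⅑)*(-43) = -43/9 ≈ -4.7778)
-407/389 + j/(-322) = -407/389 - 43/9/(-322) = -407*1/389 - 43/9*(-1/322) = -407/389 + 43/2898 = -1162759/1127322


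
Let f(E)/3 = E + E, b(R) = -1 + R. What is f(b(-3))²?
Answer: 576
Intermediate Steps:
f(E) = 6*E (f(E) = 3*(E + E) = 3*(2*E) = 6*E)
f(b(-3))² = (6*(-1 - 3))² = (6*(-4))² = (-24)² = 576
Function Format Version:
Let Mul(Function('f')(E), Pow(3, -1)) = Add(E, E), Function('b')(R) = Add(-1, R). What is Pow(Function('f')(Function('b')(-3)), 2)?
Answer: 576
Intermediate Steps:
Function('f')(E) = Mul(6, E) (Function('f')(E) = Mul(3, Add(E, E)) = Mul(3, Mul(2, E)) = Mul(6, E))
Pow(Function('f')(Function('b')(-3)), 2) = Pow(Mul(6, Add(-1, -3)), 2) = Pow(Mul(6, -4), 2) = Pow(-24, 2) = 576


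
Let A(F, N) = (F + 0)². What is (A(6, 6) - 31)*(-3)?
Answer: -15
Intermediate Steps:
A(F, N) = F²
(A(6, 6) - 31)*(-3) = (6² - 31)*(-3) = (36 - 31)*(-3) = 5*(-3) = -15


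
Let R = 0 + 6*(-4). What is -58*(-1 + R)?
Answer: 1450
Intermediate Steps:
R = -24 (R = 0 - 24 = -24)
-58*(-1 + R) = -58*(-1 - 24) = -58*(-25) = 1450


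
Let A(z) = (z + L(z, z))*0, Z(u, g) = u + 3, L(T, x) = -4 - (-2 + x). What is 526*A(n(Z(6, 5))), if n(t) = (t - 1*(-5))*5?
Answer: 0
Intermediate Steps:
L(T, x) = -2 - x (L(T, x) = -4 + (2 - x) = -2 - x)
Z(u, g) = 3 + u
n(t) = 25 + 5*t (n(t) = (t + 5)*5 = (5 + t)*5 = 25 + 5*t)
A(z) = 0 (A(z) = (z + (-2 - z))*0 = -2*0 = 0)
526*A(n(Z(6, 5))) = 526*0 = 0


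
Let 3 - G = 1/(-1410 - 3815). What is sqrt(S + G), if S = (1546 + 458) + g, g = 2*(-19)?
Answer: 3*sqrt(238910826)/1045 ≈ 44.373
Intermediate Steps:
g = -38
G = 15676/5225 (G = 3 - 1/(-1410 - 3815) = 3 - 1/(-5225) = 3 - 1*(-1/5225) = 3 + 1/5225 = 15676/5225 ≈ 3.0002)
S = 1966 (S = (1546 + 458) - 38 = 2004 - 38 = 1966)
sqrt(S + G) = sqrt(1966 + 15676/5225) = sqrt(10288026/5225) = 3*sqrt(238910826)/1045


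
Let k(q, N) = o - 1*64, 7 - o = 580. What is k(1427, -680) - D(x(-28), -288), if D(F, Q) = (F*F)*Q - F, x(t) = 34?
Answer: 332325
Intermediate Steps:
o = -573 (o = 7 - 1*580 = 7 - 580 = -573)
k(q, N) = -637 (k(q, N) = -573 - 1*64 = -573 - 64 = -637)
D(F, Q) = -F + Q*F² (D(F, Q) = F²*Q - F = Q*F² - F = -F + Q*F²)
k(1427, -680) - D(x(-28), -288) = -637 - 34*(-1 + 34*(-288)) = -637 - 34*(-1 - 9792) = -637 - 34*(-9793) = -637 - 1*(-332962) = -637 + 332962 = 332325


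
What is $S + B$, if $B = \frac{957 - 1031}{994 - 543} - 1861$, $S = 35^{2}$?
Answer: $- \frac{286910}{451} \approx -636.16$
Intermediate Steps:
$S = 1225$
$B = - \frac{839385}{451}$ ($B = - \frac{74}{451} - 1861 = - \frac{839385}{451} \approx -1861.2$)
$S + B = 1225 - \frac{839385}{451} = - \frac{286910}{451}$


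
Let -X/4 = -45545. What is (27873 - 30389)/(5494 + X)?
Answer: -1258/93837 ≈ -0.013406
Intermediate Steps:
X = 182180 (X = -4*(-45545) = 182180)
(27873 - 30389)/(5494 + X) = (27873 - 30389)/(5494 + 182180) = -2516/187674 = -2516*1/187674 = -1258/93837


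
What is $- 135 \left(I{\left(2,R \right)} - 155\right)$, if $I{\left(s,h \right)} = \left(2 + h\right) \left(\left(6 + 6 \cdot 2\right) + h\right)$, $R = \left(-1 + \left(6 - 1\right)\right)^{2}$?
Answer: $-61695$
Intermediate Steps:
$R = 16$ ($R = \left(-1 + \left(6 - 1\right)\right)^{2} = \left(-1 + 5\right)^{2} = 4^{2} = 16$)
$I{\left(s,h \right)} = \left(2 + h\right) \left(18 + h\right)$ ($I{\left(s,h \right)} = \left(2 + h\right) \left(\left(6 + 12\right) + h\right) = \left(2 + h\right) \left(18 + h\right)$)
$- 135 \left(I{\left(2,R \right)} - 155\right) = - 135 \left(\left(36 + 16^{2} + 20 \cdot 16\right) - 155\right) = - 135 \left(\left(36 + 256 + 320\right) - 155\right) = - 135 \left(612 - 155\right) = \left(-135\right) 457 = -61695$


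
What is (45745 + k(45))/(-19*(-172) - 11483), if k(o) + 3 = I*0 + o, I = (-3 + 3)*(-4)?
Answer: -1477/265 ≈ -5.5736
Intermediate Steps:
I = 0 (I = 0*(-4) = 0)
k(o) = -3 + o (k(o) = -3 + (0*0 + o) = -3 + (0 + o) = -3 + o)
(45745 + k(45))/(-19*(-172) - 11483) = (45745 + (-3 + 45))/(-19*(-172) - 11483) = (45745 + 42)/(3268 - 11483) = 45787/(-8215) = 45787*(-1/8215) = -1477/265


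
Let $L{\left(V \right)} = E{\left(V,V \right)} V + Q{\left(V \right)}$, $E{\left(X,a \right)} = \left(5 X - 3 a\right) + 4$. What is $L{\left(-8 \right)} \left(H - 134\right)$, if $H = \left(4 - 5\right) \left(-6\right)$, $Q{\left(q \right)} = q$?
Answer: $-11264$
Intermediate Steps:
$E{\left(X,a \right)} = 4 - 3 a + 5 X$ ($E{\left(X,a \right)} = \left(- 3 a + 5 X\right) + 4 = 4 - 3 a + 5 X$)
$H = 6$ ($H = \left(-1\right) \left(-6\right) = 6$)
$L{\left(V \right)} = V + V \left(4 + 2 V\right)$ ($L{\left(V \right)} = \left(4 - 3 V + 5 V\right) V + V = \left(4 + 2 V\right) V + V = V \left(4 + 2 V\right) + V = V + V \left(4 + 2 V\right)$)
$L{\left(-8 \right)} \left(H - 134\right) = - 8 \left(5 + 2 \left(-8\right)\right) \left(6 - 134\right) = - 8 \left(5 - 16\right) \left(-128\right) = \left(-8\right) \left(-11\right) \left(-128\right) = 88 \left(-128\right) = -11264$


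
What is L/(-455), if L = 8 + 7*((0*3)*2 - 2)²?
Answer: -36/455 ≈ -0.079121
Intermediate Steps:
L = 36 (L = 8 + 7*(0*2 - 2)² = 8 + 7*(0 - 2)² = 8 + 7*(-2)² = 8 + 7*4 = 8 + 28 = 36)
L/(-455) = 36/(-455) = 36*(-1/455) = -36/455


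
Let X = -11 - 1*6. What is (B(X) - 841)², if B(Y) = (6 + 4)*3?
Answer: 657721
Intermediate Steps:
X = -17 (X = -11 - 6 = -17)
B(Y) = 30 (B(Y) = 10*3 = 30)
(B(X) - 841)² = (30 - 841)² = (-811)² = 657721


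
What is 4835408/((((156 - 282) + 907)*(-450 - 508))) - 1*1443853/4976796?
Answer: -1142960323621/169255855164 ≈ -6.7529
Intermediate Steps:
4835408/((((156 - 282) + 907)*(-450 - 508))) - 1*1443853/4976796 = 4835408/(((-126 + 907)*(-958))) - 1443853*1/4976796 = 4835408/((781*(-958))) - 1443853/4976796 = 4835408/(-748198) - 1443853/4976796 = 4835408*(-1/748198) - 1443853/4976796 = -2417704/374099 - 1443853/4976796 = -1142960323621/169255855164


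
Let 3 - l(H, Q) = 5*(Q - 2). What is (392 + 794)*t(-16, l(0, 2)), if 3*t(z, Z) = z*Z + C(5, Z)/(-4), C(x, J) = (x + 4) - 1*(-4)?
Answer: -121565/6 ≈ -20261.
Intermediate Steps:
C(x, J) = 8 + x (C(x, J) = (4 + x) + 4 = 8 + x)
l(H, Q) = 13 - 5*Q (l(H, Q) = 3 - 5*(Q - 2) = 3 - 5*(-2 + Q) = 3 - (-10 + 5*Q) = 3 + (10 - 5*Q) = 13 - 5*Q)
t(z, Z) = -13/12 + Z*z/3 (t(z, Z) = (z*Z + (8 + 5)/(-4))/3 = (Z*z + 13*(-1/4))/3 = (Z*z - 13/4)/3 = (-13/4 + Z*z)/3 = -13/12 + Z*z/3)
(392 + 794)*t(-16, l(0, 2)) = (392 + 794)*(-13/12 + (1/3)*(13 - 5*2)*(-16)) = 1186*(-13/12 + (1/3)*(13 - 10)*(-16)) = 1186*(-13/12 + (1/3)*3*(-16)) = 1186*(-13/12 - 16) = 1186*(-205/12) = -121565/6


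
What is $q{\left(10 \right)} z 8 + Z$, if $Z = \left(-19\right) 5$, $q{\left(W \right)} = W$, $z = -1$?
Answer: $-175$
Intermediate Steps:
$Z = -95$
$q{\left(10 \right)} z 8 + Z = 10 \left(\left(-1\right) 8\right) - 95 = 10 \left(-8\right) - 95 = -80 - 95 = -175$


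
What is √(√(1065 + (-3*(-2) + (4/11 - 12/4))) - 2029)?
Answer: √(-245509 + 22*√32318)/11 ≈ 44.68*I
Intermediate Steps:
√(√(1065 + (-3*(-2) + (4/11 - 12/4))) - 2029) = √(√(1065 + (6 + (4*(1/11) - 12*¼))) - 2029) = √(√(1065 + (6 + (4/11 - 3))) - 2029) = √(√(1065 + (6 - 29/11)) - 2029) = √(√(1065 + 37/11) - 2029) = √(√(11752/11) - 2029) = √(2*√32318/11 - 2029) = √(-2029 + 2*√32318/11)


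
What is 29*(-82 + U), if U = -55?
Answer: -3973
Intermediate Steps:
29*(-82 + U) = 29*(-82 - 55) = 29*(-137) = -3973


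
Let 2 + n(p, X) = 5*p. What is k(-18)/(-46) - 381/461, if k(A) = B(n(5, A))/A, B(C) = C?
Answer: -13255/16596 ≈ -0.79869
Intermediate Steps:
n(p, X) = -2 + 5*p
k(A) = 23/A (k(A) = (-2 + 5*5)/A = (-2 + 25)/A = 23/A)
k(-18)/(-46) - 381/461 = (23/(-18))/(-46) - 381/461 = (23*(-1/18))*(-1/46) - 381*1/461 = -23/18*(-1/46) - 381/461 = 1/36 - 381/461 = -13255/16596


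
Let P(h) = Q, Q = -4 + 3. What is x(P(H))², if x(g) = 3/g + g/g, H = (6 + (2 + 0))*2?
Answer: 4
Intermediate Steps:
H = 16 (H = (6 + 2)*2 = 8*2 = 16)
Q = -1
P(h) = -1
x(g) = 1 + 3/g (x(g) = 3/g + 1 = 1 + 3/g)
x(P(H))² = ((3 - 1)/(-1))² = (-1*2)² = (-2)² = 4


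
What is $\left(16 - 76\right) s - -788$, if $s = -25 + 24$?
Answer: $848$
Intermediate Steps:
$s = -1$
$\left(16 - 76\right) s - -788 = \left(16 - 76\right) \left(-1\right) - -788 = \left(-60\right) \left(-1\right) + 788 = 60 + 788 = 848$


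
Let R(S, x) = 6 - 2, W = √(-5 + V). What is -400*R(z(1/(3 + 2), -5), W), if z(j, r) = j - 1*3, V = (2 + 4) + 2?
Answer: -1600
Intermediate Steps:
V = 8 (V = 6 + 2 = 8)
z(j, r) = -3 + j (z(j, r) = j - 3 = -3 + j)
W = √3 (W = √(-5 + 8) = √3 ≈ 1.7320)
R(S, x) = 4
-400*R(z(1/(3 + 2), -5), W) = -400*4 = -1600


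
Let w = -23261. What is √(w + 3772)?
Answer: I*√19489 ≈ 139.6*I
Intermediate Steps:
√(w + 3772) = √(-23261 + 3772) = √(-19489) = I*√19489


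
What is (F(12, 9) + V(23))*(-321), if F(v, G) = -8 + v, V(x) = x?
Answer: -8667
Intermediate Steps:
(F(12, 9) + V(23))*(-321) = ((-8 + 12) + 23)*(-321) = (4 + 23)*(-321) = 27*(-321) = -8667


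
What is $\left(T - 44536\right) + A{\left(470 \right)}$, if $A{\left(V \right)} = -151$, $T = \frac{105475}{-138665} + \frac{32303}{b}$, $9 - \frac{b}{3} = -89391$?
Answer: $- \frac{332386247762101}{7437990600} \approx -44688.0$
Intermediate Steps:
$b = 268200$ ($b = 27 - -268173 = 27 + 268173 = 268200$)
$T = - \frac{4761819901}{7437990600}$ ($T = \frac{105475}{-138665} + \frac{32303}{268200} = 105475 \left(- \frac{1}{138665}\right) + 32303 \cdot \frac{1}{268200} = - \frac{21095}{27733} + \frac{32303}{268200} = - \frac{4761819901}{7437990600} \approx -0.6402$)
$\left(T - 44536\right) + A{\left(470 \right)} = \left(- \frac{4761819901}{7437990600} - 44536\right) - 151 = - \frac{331263111181501}{7437990600} - 151 = - \frac{332386247762101}{7437990600}$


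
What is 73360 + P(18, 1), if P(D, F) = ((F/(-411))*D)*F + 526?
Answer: 10122376/137 ≈ 73886.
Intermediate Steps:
P(D, F) = 526 - D*F**2/411 (P(D, F) = ((F*(-1/411))*D)*F + 526 = ((-F/411)*D)*F + 526 = (-D*F/411)*F + 526 = -D*F**2/411 + 526 = 526 - D*F**2/411)
73360 + P(18, 1) = 73360 + (526 - 1/411*18*1**2) = 73360 + (526 - 1/411*18*1) = 73360 + (526 - 6/137) = 73360 + 72056/137 = 10122376/137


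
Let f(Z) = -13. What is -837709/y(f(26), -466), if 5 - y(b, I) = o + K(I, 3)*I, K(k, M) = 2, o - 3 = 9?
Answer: -837709/925 ≈ -905.63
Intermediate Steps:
o = 12 (o = 3 + 9 = 12)
y(b, I) = -7 - 2*I (y(b, I) = 5 - (12 + 2*I) = 5 + (-12 - 2*I) = -7 - 2*I)
-837709/y(f(26), -466) = -837709/(-7 - 2*(-466)) = -837709/(-7 + 932) = -837709/925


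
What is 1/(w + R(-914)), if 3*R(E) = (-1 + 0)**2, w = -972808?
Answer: -3/2918423 ≈ -1.0280e-6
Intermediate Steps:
R(E) = 1/3 (R(E) = (-1 + 0)**2/3 = (1/3)*(-1)**2 = (1/3)*1 = 1/3)
1/(w + R(-914)) = 1/(-972808 + 1/3) = 1/(-2918423/3) = -3/2918423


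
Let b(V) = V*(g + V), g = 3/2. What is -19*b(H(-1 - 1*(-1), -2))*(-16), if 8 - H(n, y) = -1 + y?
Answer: 41800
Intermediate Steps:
H(n, y) = 9 - y (H(n, y) = 8 - (-1 + y) = 8 + (1 - y) = 9 - y)
g = 3/2 (g = 3*(½) = 3/2 ≈ 1.5000)
b(V) = V*(3/2 + V)
-19*b(H(-1 - 1*(-1), -2))*(-16) = -19*(9 - 1*(-2))*(3 + 2*(9 - 1*(-2)))/2*(-16) = -19*(9 + 2)*(3 + 2*(9 + 2))/2*(-16) = -19*11*(3 + 2*11)/2*(-16) = -19*11*(3 + 22)/2*(-16) = -19*11*25/2*(-16) = -19*275/2*(-16) = -5225/2*(-16) = 41800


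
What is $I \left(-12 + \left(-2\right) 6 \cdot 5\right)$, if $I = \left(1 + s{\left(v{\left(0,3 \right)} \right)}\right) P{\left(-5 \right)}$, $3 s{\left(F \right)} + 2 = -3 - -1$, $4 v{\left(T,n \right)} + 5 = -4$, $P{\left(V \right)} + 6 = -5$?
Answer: $-264$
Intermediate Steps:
$P{\left(V \right)} = -11$ ($P{\left(V \right)} = -6 - 5 = -11$)
$v{\left(T,n \right)} = - \frac{9}{4}$ ($v{\left(T,n \right)} = - \frac{5}{4} + \frac{1}{4} \left(-4\right) = - \frac{5}{4} - 1 = - \frac{9}{4}$)
$s{\left(F \right)} = - \frac{4}{3}$ ($s{\left(F \right)} = - \frac{2}{3} + \frac{-3 - -1}{3} = - \frac{2}{3} + \frac{-3 + 1}{3} = - \frac{2}{3} + \frac{1}{3} \left(-2\right) = - \frac{2}{3} - \frac{2}{3} = - \frac{4}{3}$)
$I = \frac{11}{3}$ ($I = \left(1 - \frac{4}{3}\right) \left(-11\right) = \left(- \frac{1}{3}\right) \left(-11\right) = \frac{11}{3} \approx 3.6667$)
$I \left(-12 + \left(-2\right) 6 \cdot 5\right) = \frac{11 \left(-12 + \left(-2\right) 6 \cdot 5\right)}{3} = \frac{11 \left(-12 - 60\right)}{3} = \frac{11}{3} \left(-72\right) = -264$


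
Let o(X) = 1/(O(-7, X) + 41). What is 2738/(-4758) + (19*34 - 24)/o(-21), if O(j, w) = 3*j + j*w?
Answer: 247114877/2379 ≈ 1.0387e+5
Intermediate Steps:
o(X) = 1/(20 - 7*X) (o(X) = 1/(-7*(3 + X) + 41) = 1/((-21 - 7*X) + 41) = 1/(20 - 7*X))
2738/(-4758) + (19*34 - 24)/o(-21) = 2738/(-4758) + (19*34 - 24)/((-1/(-20 + 7*(-21)))) = 2738*(-1/4758) + (646 - 24)/((-1/(-20 - 147))) = -1369/2379 + 622/((-1/(-167))) = -1369/2379 + 622/((-1*(-1/167))) = -1369/2379 + 622/(1/167) = -1369/2379 + 622*167 = -1369/2379 + 103874 = 247114877/2379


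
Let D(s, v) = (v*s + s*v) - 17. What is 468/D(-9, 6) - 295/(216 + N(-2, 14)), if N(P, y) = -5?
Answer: -135623/26375 ≈ -5.1421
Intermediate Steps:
D(s, v) = -17 + 2*s*v (D(s, v) = (s*v + s*v) - 17 = 2*s*v - 17 = -17 + 2*s*v)
468/D(-9, 6) - 295/(216 + N(-2, 14)) = 468/(-17 + 2*(-9)*6) - 295/(216 - 5) = 468/(-17 - 108) - 295/211 = 468/(-125) - 295*1/211 = 468*(-1/125) - 295/211 = -468/125 - 295/211 = -135623/26375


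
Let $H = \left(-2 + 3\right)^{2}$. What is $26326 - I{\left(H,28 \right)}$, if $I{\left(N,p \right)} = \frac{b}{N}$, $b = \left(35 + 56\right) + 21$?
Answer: $26214$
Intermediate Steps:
$H = 1$ ($H = 1^{2} = 1$)
$b = 112$ ($b = 91 + 21 = 112$)
$I{\left(N,p \right)} = \frac{112}{N}$
$26326 - I{\left(H,28 \right)} = 26326 - \frac{112}{1} = 26326 - 112 \cdot 1 = 26326 - 112 = 26214$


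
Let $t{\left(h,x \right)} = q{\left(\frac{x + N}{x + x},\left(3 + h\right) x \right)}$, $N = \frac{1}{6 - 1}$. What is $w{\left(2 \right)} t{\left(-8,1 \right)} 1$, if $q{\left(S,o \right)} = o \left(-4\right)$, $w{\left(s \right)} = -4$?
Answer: $-80$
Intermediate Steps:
$N = \frac{1}{5} \approx 0.2$
$q{\left(S,o \right)} = - 4 o$
$t{\left(h,x \right)} = - 4 x \left(3 + h\right)$ ($t{\left(h,x \right)} = - 4 \left(3 + h\right) x = - 4 x \left(3 + h\right)$)
$w{\left(2 \right)} t{\left(-8,1 \right)} 1 = - 4 \left(\left(-4\right) 1 \left(3 - 8\right)\right) 1 = - 4 \left(\left(-4\right) 1 \left(-5\right)\right) 1 = \left(-4\right) 20 \cdot 1 = \left(-80\right) 1 = -80$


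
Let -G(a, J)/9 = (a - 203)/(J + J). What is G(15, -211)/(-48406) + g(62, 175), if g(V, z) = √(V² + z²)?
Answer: 423/5106833 + √34469 ≈ 185.66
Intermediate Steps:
G(a, J) = -9*(-203 + a)/(2*J) (G(a, J) = -9*(a - 203)/(J + J) = -9*(-203 + a)/(2*J))
G(15, -211)/(-48406) + g(62, 175) = ((9/2)*(203 - 1*15)/(-211))/(-48406) + √(62² + 175²) = ((9/2)*(-1/211)*(203 - 15))*(-1/48406) + √(3844 + 30625) = ((9/2)*(-1/211)*188)*(-1/48406) + √34469 = -846/211*(-1/48406) + √34469 = 423/5106833 + √34469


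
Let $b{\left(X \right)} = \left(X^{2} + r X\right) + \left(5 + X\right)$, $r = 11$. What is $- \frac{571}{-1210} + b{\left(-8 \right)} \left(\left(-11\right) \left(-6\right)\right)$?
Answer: $- \frac{2155649}{1210} \approx -1781.5$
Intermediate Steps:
$b{\left(X \right)} = 5 + X^{2} + 12 X$ ($b{\left(X \right)} = \left(X^{2} + 11 X\right) + \left(5 + X\right) = 5 + X^{2} + 12 X$)
$- \frac{571}{-1210} + b{\left(-8 \right)} \left(\left(-11\right) \left(-6\right)\right) = - \frac{571}{-1210} + \left(5 + \left(-8\right)^{2} + 12 \left(-8\right)\right) \left(\left(-11\right) \left(-6\right)\right) = \left(-571\right) \left(- \frac{1}{1210}\right) + \left(5 + 64 - 96\right) 66 = \frac{571}{1210} - 1782 = - \frac{2155649}{1210}$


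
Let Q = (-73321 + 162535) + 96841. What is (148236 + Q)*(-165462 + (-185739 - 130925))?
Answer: -161170382666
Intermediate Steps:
Q = 186055 (Q = 89214 + 96841 = 186055)
(148236 + Q)*(-165462 + (-185739 - 130925)) = (148236 + 186055)*(-165462 + (-185739 - 130925)) = 334291*(-165462 - 316664) = 334291*(-482126) = -161170382666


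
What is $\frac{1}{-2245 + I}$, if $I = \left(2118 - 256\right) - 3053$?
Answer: $- \frac{1}{3436} \approx -0.00029104$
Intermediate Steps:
$I = -1191$ ($I = 1862 - 3053 = -1191$)
$\frac{1}{-2245 + I} = \frac{1}{-2245 - 1191} = \frac{1}{-3436} = - \frac{1}{3436}$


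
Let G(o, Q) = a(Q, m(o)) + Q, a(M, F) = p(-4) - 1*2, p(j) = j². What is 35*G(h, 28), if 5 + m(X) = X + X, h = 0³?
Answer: 1470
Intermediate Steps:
h = 0
m(X) = -5 + 2*X (m(X) = -5 + (X + X) = -5 + 2*X)
a(M, F) = 14 (a(M, F) = (-4)² - 1*2 = 16 - 2 = 14)
G(o, Q) = 14 + Q
35*G(h, 28) = 35*(14 + 28) = 35*42 = 1470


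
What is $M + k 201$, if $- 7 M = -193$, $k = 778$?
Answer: $\frac{1094839}{7} \approx 1.5641 \cdot 10^{5}$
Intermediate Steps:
$M = \frac{193}{7}$ ($M = \left(- \frac{1}{7}\right) \left(-193\right) = \frac{193}{7} \approx 27.571$)
$M + k 201 = \frac{193}{7} + 778 \cdot 201 = \frac{193}{7} + 156378 = \frac{1094839}{7}$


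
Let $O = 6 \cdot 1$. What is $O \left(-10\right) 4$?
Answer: $-240$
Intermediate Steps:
$O = 6$
$O \left(-10\right) 4 = 6 \left(-10\right) 4 = \left(-60\right) 4 = -240$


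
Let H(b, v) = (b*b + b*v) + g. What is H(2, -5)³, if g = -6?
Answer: -1728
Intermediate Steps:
H(b, v) = -6 + b² + b*v (H(b, v) = (b*b + b*v) - 6 = (b² + b*v) - 6 = -6 + b² + b*v)
H(2, -5)³ = (-6 + 2² + 2*(-5))³ = (-6 + 4 - 10)³ = (-12)³ = -1728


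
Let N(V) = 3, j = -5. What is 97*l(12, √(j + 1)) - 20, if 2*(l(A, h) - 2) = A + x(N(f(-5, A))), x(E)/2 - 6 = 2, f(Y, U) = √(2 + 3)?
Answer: 1532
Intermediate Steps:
f(Y, U) = √5
x(E) = 16 (x(E) = 12 + 2*2 = 12 + 4 = 16)
l(A, h) = 10 + A/2 (l(A, h) = 2 + (A + 16)/2 = 2 + (16 + A)/2 = 2 + (8 + A/2) = 10 + A/2)
97*l(12, √(j + 1)) - 20 = 97*(10 + (½)*12) - 20 = 97*(10 + 6) - 20 = 97*16 - 20 = 1552 - 20 = 1532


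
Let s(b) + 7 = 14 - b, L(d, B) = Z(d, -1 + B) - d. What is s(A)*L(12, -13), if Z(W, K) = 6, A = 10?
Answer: 18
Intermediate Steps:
L(d, B) = 6 - d
s(b) = 7 - b (s(b) = -7 + (14 - b) = 7 - b)
s(A)*L(12, -13) = (7 - 1*10)*(6 - 1*12) = (7 - 10)*(6 - 12) = -3*(-6) = 18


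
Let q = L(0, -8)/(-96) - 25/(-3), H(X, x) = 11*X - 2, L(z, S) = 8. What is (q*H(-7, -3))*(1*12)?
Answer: -7821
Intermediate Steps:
H(X, x) = -2 + 11*X
q = 33/4 (q = 8/(-96) - 25/(-3) = 8*(-1/96) - 25*(-1/3) = -1/12 + 25/3 = 33/4 ≈ 8.2500)
(q*H(-7, -3))*(1*12) = (33*(-2 + 11*(-7))/4)*(1*12) = (33*(-2 - 77)/4)*12 = ((33/4)*(-79))*12 = -2607/4*12 = -7821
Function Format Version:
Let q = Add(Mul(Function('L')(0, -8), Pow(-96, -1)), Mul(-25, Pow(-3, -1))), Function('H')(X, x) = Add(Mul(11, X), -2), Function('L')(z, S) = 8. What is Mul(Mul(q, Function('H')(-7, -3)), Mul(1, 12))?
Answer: -7821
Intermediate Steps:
Function('H')(X, x) = Add(-2, Mul(11, X))
q = Rational(33, 4) (q = Add(Mul(8, Pow(-96, -1)), Mul(-25, Pow(-3, -1))) = Add(Mul(8, Rational(-1, 96)), Mul(-25, Rational(-1, 3))) = Add(Rational(-1, 12), Rational(25, 3)) = Rational(33, 4) ≈ 8.2500)
Mul(Mul(q, Function('H')(-7, -3)), Mul(1, 12)) = Mul(Mul(Rational(33, 4), Add(-2, Mul(11, -7))), Mul(1, 12)) = Mul(Mul(Rational(33, 4), Add(-2, -77)), 12) = Mul(Mul(Rational(33, 4), -79), 12) = Mul(Rational(-2607, 4), 12) = -7821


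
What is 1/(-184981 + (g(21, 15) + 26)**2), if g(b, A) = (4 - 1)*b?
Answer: -1/177060 ≈ -5.6478e-6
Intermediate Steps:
g(b, A) = 3*b
1/(-184981 + (g(21, 15) + 26)**2) = 1/(-184981 + (3*21 + 26)**2) = 1/(-184981 + (63 + 26)**2) = 1/(-184981 + 89**2) = 1/(-184981 + 7921) = 1/(-177060) = -1/177060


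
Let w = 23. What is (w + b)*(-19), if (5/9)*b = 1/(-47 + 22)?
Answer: -54454/125 ≈ -435.63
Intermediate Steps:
b = -9/125 (b = 9/(5*(-47 + 22)) = (9/5)/(-25) = (9/5)*(-1/25) = -9/125 ≈ -0.072000)
(w + b)*(-19) = (23 - 9/125)*(-19) = (2866/125)*(-19) = -54454/125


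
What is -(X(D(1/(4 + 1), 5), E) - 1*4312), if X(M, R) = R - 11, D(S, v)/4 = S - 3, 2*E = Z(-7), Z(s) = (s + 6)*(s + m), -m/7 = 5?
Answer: 4302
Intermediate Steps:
m = -35 (m = -7*5 = -35)
Z(s) = (-35 + s)*(6 + s) (Z(s) = (s + 6)*(s - 35) = (6 + s)*(-35 + s) = (-35 + s)*(6 + s))
E = 21 (E = (-210 + (-7)² - 29*(-7))/2 = (-210 + 49 + 203)/2 = (½)*42 = 21)
D(S, v) = -12 + 4*S (D(S, v) = 4*(S - 3) = 4*(-3 + S) = -12 + 4*S)
X(M, R) = -11 + R
-(X(D(1/(4 + 1), 5), E) - 1*4312) = -((-11 + 21) - 1*4312) = -(10 - 4312) = -1*(-4302) = 4302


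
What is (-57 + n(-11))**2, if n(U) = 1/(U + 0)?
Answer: 394384/121 ≈ 3259.4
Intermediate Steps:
n(U) = 1/U
(-57 + n(-11))**2 = (-57 + 1/(-11))**2 = (-57 - 1/11)**2 = (-628/11)**2 = 394384/121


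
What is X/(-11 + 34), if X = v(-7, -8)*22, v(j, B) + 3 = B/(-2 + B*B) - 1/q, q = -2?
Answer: -1793/713 ≈ -2.5147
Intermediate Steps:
v(j, B) = -5/2 + B/(-2 + B²) (v(j, B) = -3 + (B/(-2 + B*B) - 1/(-2)) = -3 + (B/(-2 + B²) - 1*(-½)) = -3 + (B/(-2 + B²) + ½) = -3 + (½ + B/(-2 + B²)) = -5/2 + B/(-2 + B²))
X = -1793/31 (X = ((5 - 8 - 5/2*(-8)²)/(-2 + (-8)²))*22 = ((5 - 8 - 5/2*64)/(-2 + 64))*22 = ((5 - 8 - 160)/62)*22 = ((1/62)*(-163))*22 = -163/62*22 = -1793/31 ≈ -57.839)
X/(-11 + 34) = -1793/31/(-11 + 34) = -1793/31/23 = (1/23)*(-1793/31) = -1793/713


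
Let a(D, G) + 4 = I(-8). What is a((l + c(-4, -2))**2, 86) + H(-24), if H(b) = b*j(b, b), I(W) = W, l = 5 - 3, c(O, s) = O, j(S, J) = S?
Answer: 564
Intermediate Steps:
l = 2
a(D, G) = -12 (a(D, G) = -4 - 8 = -12)
H(b) = b**2 (H(b) = b*b = b**2)
a((l + c(-4, -2))**2, 86) + H(-24) = -12 + (-24)**2 = -12 + 576 = 564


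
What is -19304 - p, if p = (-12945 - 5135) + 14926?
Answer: -16150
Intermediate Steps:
p = -3154 (p = -18080 + 14926 = -3154)
-19304 - p = -19304 - 1*(-3154) = -19304 + 3154 = -16150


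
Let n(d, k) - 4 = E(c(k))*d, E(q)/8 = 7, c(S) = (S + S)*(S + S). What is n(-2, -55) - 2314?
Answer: -2422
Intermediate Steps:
c(S) = 4*S² (c(S) = (2*S)*(2*S) = 4*S²)
E(q) = 56 (E(q) = 8*7 = 56)
n(d, k) = 4 + 56*d
n(-2, -55) - 2314 = (4 + 56*(-2)) - 2314 = (4 - 112) - 2314 = -108 - 2314 = -2422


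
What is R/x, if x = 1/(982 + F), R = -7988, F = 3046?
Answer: -32175664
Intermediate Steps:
x = 1/4028 (x = 1/(982 + 3046) = 1/4028 ≈ 0.00024826)
R/x = -7988/1/4028 = -7988*4028 = -32175664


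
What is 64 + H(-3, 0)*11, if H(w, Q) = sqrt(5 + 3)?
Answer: 64 + 22*sqrt(2) ≈ 95.113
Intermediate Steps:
H(w, Q) = 2*sqrt(2) (H(w, Q) = sqrt(8) = 2*sqrt(2))
64 + H(-3, 0)*11 = 64 + (2*sqrt(2))*11 = 64 + 22*sqrt(2)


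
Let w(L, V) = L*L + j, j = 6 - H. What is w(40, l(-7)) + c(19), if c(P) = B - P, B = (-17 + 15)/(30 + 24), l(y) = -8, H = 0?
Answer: 42848/27 ≈ 1587.0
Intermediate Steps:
j = 6 (j = 6 - 1*0 = 6 + 0 = 6)
w(L, V) = 6 + L² (w(L, V) = L*L + 6 = L² + 6 = 6 + L²)
B = -1/27 (B = -2/54 = -2*1/54 = -1/27 ≈ -0.037037)
c(P) = -1/27 - P
w(40, l(-7)) + c(19) = (6 + 40²) + (-1/27 - 1*19) = (6 + 1600) + (-1/27 - 19) = 1606 - 514/27 = 42848/27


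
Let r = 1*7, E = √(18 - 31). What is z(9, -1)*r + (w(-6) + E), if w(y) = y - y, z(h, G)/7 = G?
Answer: -49 + I*√13 ≈ -49.0 + 3.6056*I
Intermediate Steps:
z(h, G) = 7*G
E = I*√13 (E = √(-13) = I*√13 ≈ 3.6056*I)
w(y) = 0
r = 7
z(9, -1)*r + (w(-6) + E) = (7*(-1))*7 + (0 + I*√13) = -7*7 + I*√13 = -49 + I*√13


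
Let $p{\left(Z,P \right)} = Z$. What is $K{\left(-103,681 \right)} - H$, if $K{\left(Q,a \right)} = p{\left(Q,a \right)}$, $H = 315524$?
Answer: $-315627$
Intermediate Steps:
$K{\left(Q,a \right)} = Q$
$K{\left(-103,681 \right)} - H = -103 - 315524 = -315627$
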